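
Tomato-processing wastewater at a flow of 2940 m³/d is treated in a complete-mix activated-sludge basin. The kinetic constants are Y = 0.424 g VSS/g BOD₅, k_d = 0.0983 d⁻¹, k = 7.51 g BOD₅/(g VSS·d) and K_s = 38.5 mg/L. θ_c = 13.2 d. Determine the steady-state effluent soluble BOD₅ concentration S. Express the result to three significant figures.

S ≈ 2.23 mg/L

From the Monod/SRT balance for a CMAS, S = K_s·(1+k_d θ_c)/[θ_c·(Y k − k_d) − 1] = 38.5 × (1 + 0.0983 × 13.2) / [13.2 × (0.424 × 7.51 − 0.0983) − 1] = 88.46 / 39.73 = 2.226 mg/L.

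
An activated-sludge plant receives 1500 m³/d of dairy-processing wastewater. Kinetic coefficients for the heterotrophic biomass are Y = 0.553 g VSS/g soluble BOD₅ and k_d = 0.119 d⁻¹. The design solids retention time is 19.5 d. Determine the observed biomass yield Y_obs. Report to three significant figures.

Y_obs ≈ 0.167 g VSS/g soluble BOD₅

The observed yield is Y_obs = Y/(1 + k_d·θ_c) = 0.553 / (1 + 0.119 × 19.5) = 0.553 / 3.321 = 0.1665 g VSS per g soluble BOD₅ removed.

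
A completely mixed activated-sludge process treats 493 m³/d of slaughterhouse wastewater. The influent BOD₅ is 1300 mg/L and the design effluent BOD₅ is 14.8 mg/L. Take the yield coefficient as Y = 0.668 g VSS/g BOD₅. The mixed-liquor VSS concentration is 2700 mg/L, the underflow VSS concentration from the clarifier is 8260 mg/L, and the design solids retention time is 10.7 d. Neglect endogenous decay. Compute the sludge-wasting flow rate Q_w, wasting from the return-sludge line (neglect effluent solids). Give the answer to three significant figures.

Q_w ≈ 51.2 m³/d

Biomass mass balance (decay neglected): V·X = Y·Q·(S₀ − S)·θ_c, so V = 0.668 × 493 × (1300 − 14.8) × 10.7 / 2700 = 1677 m³.
Q_w = (V·X)/(θ_c X_r) = 1677 × 2700 / (10.7 × 8260) = 51.24 m³/d.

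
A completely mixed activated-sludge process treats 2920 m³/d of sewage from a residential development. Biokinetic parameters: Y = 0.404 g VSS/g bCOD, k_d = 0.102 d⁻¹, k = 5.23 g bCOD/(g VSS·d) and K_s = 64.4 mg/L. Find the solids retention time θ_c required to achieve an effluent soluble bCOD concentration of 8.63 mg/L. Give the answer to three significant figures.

Specific growth rate at S = 8.63 mg/L: μ = YkS/(K_s+S) = 0.404·5.23·8.63/(64.4+8.63) = 0.2497 d⁻¹.
Then 1/θ_c = μ − k_d = 0.2497 − 0.102 = 0.1477 d⁻¹, giving θ_c = 6.771 d.

θ_c ≈ 6.77 d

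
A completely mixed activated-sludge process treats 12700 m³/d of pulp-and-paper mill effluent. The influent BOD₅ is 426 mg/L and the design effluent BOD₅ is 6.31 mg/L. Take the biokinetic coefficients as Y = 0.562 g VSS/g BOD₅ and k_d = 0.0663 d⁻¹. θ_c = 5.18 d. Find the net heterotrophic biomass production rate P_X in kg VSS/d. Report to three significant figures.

P_X ≈ 2230 kg VSS/d

The observed yield is Y_obs = Y/(1 + k_d·θ_c) = 0.562 / (1 + 0.0663 × 5.18) = 0.562 / 1.343 = 0.4183 g VSS per g BOD₅ removed.
Q·(S₀ − S) = 12700 × (426 − 6.31) × 10⁻³ = 5330 kg/d removed.
Biomass produced: P_X = Y_obs·Q·ΔS = 0.4183 × 5330 ≈ 2230 kg VSS/d.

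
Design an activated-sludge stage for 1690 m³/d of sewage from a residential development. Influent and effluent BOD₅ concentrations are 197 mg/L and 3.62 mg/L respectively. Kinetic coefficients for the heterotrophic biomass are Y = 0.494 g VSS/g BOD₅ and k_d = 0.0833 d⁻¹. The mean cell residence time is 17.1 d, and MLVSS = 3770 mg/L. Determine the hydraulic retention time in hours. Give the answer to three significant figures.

Steady-state biomass mass balance: V·X·(1 + k_d·θ_c) = Y·Q·(S₀ − S)·θ_c, so V = 0.494 × 1690 × (197 − 3.62) × 17.1 / [3770 × (1 + 0.0833 × 17.1)] = 2.76×10^6 / 9140 = 302.0 m³.
τ = V/Q = 302.0/1690 = 0.1787 d, or 4.289 h.

τ ≈ 4.29 h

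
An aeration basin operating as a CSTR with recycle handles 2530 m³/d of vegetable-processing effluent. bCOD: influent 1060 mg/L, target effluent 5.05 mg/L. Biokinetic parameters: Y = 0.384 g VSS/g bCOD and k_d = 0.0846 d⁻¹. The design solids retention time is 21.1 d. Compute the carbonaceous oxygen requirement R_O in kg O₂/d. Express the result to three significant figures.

The observed yield is Y_obs = Y/(1 + k_d·θ_c) = 0.384 / (1 + 0.0846 × 21.1) = 0.384 / 2.785 = 0.1379 g VSS per g bCOD removed.
Substrate removed = Q·(S₀ − S) = 2530 m³/d × (1060 − 5.05) g/m³ = 2.67×10^6 g/d = 2669 kg/d.
Net sludge production P_X = 0.1379 × 2669 = 368.0 kg VSS/d.
R_O = Q·(S₀ − S) − 1.42·P_X = 2669 − 1.42 × 368.0 = 2146 kg O₂/d.

R_O ≈ 2150 kg O₂/d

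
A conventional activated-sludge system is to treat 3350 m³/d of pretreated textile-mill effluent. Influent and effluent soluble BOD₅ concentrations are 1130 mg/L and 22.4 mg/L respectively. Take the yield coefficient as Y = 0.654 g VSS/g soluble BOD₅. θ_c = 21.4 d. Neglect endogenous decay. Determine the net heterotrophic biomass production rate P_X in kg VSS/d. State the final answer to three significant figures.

P_X ≈ 2430 kg VSS/d

Since k_d ≈ 0, Y_obs = Y = 0.654 g VSS/g soluble BOD₅.
ΔS = 1130 − 22.4 = 1108 mg/L, so the substrate removal rate is 3350 × 1108/1000 = 3710 kg soluble BOD₅/d.
P_X = Y_obs · Q(S₀ − S) = 0.6540 × 3710 = 2427 kg VSS/d.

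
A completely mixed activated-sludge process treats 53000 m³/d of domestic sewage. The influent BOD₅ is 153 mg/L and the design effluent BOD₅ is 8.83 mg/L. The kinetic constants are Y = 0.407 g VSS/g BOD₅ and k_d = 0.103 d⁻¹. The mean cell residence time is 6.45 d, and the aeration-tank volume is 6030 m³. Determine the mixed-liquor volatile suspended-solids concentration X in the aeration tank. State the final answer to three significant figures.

X = Y·Q·ΔS·θ_c / [V·(1 + k_d θ_c)] = 0.407 × 53000 × (153 − 8.83) × 6.45 / [6030 × (1 + 0.103 × 6.45)] = 1999 mg/L.

X ≈ 2000 mg/L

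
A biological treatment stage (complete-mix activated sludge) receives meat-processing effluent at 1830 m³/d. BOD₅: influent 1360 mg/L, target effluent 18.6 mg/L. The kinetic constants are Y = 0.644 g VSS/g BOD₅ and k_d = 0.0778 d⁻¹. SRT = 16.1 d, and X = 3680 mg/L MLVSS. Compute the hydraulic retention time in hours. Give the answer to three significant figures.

τ ≈ 40.3 h

Rearranging the biomass balance for a CMAS with decay, V = Y·Q·ΔS·θ_c / [X·(1+k_d θ_c)] = 0.644 × 1830 × (1360 − 18.6) × 16.1 / [3680 × (1 + 0.0778 × 16.1)] = 2.55×10^7 / 8289 = 3070 m³.
τ = V/Q = 3070/1830 = 1.678 d, or 40.27 h.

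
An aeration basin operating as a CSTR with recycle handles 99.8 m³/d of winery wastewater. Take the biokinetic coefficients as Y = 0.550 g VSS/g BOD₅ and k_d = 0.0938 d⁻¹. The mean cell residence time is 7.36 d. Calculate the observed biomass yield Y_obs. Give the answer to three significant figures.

Y_obs = Y / (1 + k_d θ_c) = 0.550 / (1 + 0.0938 × 7.36) = 0.550 / 1.690 = 0.3254.

Y_obs ≈ 0.325 g VSS/g BOD₅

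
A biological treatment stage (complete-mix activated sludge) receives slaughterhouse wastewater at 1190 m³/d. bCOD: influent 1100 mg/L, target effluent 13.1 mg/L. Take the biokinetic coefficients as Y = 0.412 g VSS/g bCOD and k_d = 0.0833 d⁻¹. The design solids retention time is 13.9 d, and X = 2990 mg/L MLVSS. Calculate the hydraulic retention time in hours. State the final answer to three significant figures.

Steady-state biomass mass balance: V·X·(1 + k_d·θ_c) = Y·Q·(S₀ − S)·θ_c, so V = 0.412 × 1190 × (1100 − 13.1) × 13.9 / [2990 × (1 + 0.0833 × 13.9)] = 7.41×10^6 / 6452 = 1148 m³.
τ = V/Q = 1148/1190 = 0.9647 d, or 23.15 h.

τ ≈ 23.2 h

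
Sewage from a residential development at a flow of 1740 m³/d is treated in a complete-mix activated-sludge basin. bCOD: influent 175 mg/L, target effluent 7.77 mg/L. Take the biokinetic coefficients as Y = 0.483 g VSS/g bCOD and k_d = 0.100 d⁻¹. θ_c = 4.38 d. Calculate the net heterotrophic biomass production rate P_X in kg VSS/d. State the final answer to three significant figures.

P_X ≈ 97.7 kg VSS/d

Observed yield with endogenous decay: Y_obs = Y / (1 + k_d·θ_c) = 0.483 / (1 + 0.100 × 4.38) = 0.483 / 1.438 = 0.3359 g VSS/g bCOD.
Q·(S₀ − S) = 1740 × (175 − 7.77) × 10⁻³ = 291.0 kg/d removed.
Biomass produced: P_X = Y_obs·Q·ΔS = 0.3359 × 291.0 ≈ 97.74 kg VSS/d.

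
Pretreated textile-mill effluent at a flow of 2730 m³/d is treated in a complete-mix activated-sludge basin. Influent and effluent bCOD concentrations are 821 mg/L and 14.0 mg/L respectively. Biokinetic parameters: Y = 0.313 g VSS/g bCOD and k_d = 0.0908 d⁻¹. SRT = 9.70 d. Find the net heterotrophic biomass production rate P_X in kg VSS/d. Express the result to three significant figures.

The observed yield is Y_obs = Y/(1 + k_d·θ_c) = 0.313 / (1 + 0.0908 × 9.70) = 0.313 / 1.881 = 0.1664 g VSS per g bCOD removed.
Mass of bCOD removed per day: Q(S₀ − S) = 2730 × 807.0 g/m³ = 2203 kg/d.
Biomass produced: P_X = Y_obs·Q·ΔS = 0.1664 × 2203 ≈ 366.6 kg VSS/d.

P_X ≈ 367 kg VSS/d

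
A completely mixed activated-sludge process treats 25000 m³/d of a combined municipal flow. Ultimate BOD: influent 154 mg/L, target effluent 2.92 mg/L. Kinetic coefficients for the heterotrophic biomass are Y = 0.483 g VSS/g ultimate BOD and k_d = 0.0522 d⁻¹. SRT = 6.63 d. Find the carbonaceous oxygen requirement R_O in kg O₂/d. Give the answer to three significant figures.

R_O ≈ 1850 kg O₂/d

The observed yield is Y_obs = Y/(1 + k_d·θ_c) = 0.483 / (1 + 0.0522 × 6.63) = 0.483 / 1.346 = 0.3588 g VSS per g ultimate BOD removed.
Q·(S₀ − S) = 25000 × (154 − 2.92) × 10⁻³ = 3777 kg/d removed.
P_X = Y_obs·Q·(S₀ − S) = 0.3588 × 3777 = 1355 kg VSS/d.
R_O = Q·(S₀ − S) − 1.42·P_X = 3777 − 1.42 × 1355 = 1853 kg O₂/d.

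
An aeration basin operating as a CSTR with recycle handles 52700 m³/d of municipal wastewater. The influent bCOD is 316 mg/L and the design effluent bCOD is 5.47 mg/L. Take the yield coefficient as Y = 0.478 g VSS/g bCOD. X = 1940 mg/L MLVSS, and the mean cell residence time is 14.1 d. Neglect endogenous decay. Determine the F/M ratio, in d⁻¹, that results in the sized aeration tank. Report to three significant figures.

Biomass mass balance (decay neglected): V·X = Y·Q·(S₀ − S)·θ_c, so V = 0.478 × 52700 × (316 − 5.47) × 14.1 / 1940 = 56854 m³.
Food-to-microorganism ratio F/M = Q S₀ / (V X) = 52700 × 316 / (56854 × 1940) = 0.1510 d⁻¹.

F/M ≈ 0.151 d⁻¹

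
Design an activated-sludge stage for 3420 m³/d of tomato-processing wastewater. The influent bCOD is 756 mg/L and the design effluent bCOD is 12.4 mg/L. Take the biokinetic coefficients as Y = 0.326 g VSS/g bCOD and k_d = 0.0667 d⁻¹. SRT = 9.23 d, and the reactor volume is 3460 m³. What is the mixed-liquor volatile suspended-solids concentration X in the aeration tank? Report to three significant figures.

Solving the biomass balance for X: X = Y Q (S₀−S) θ_c / [V (1+k_d θ_c)] = 0.326 × 3420 × (756 − 12.4) × 9.23 / [3460 × (1 + 0.0667 × 9.23)] = 1369 mg/L.

X ≈ 1370 mg/L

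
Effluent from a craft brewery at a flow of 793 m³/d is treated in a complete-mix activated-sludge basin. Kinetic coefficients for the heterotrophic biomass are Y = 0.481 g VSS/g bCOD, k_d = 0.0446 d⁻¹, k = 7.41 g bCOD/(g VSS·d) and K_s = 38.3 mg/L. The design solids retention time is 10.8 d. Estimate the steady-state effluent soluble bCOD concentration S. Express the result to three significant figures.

S ≈ 1.53 mg/L

For a completely mixed reactor with recycle the Lawrence–McCarty relation gives S = K_s·(1 + k_d·θ_c) / [θ_c·(Y·k − k_d) − 1] = 38.3 × (1 + 0.0446 × 10.8) / [10.8 × (0.481 × 7.41 − 0.0446) − 1] = 56.75 / 37.01 = 1.533 mg/L.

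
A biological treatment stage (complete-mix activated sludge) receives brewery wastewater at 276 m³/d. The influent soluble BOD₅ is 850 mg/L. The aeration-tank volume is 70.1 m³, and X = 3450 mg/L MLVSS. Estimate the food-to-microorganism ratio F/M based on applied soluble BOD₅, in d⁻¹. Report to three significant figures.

F/M ≈ 0.970 d⁻¹

F/M = Q·S₀ / (V·X) = 276 × 850 / (70.10 × 3450) = 0.9700 g soluble BOD₅·(g VSS·d)⁻¹.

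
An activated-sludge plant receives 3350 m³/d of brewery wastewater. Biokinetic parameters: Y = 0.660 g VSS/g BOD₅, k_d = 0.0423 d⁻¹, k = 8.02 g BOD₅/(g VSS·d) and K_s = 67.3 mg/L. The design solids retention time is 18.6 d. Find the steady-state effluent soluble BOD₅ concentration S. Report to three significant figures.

S ≈ 1.24 mg/L

For a completely mixed reactor with recycle the Lawrence–McCarty relation gives S = K_s·(1 + k_d·θ_c) / [θ_c·(Y·k − k_d) − 1] = 67.3 × (1 + 0.0423 × 18.6) / [18.6 × (0.660 × 8.02 − 0.0423) − 1] = 120.3 / 96.67 = 1.244 mg/L.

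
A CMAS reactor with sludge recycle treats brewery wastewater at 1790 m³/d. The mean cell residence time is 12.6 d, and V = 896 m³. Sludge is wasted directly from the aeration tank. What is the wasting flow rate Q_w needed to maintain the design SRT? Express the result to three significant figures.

Q_w ≈ 71.1 m³/d

Wasting from the aeration tank: Q_w = V / θ_c = 896.0 / 12.6 = 71.11 m³/d.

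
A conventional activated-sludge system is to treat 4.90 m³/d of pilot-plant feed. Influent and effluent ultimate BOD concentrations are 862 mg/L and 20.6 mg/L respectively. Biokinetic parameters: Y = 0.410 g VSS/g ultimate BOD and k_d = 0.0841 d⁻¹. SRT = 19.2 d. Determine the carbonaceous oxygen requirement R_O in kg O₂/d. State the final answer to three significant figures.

R_O ≈ 3.20 kg O₂/d

Y_obs = Y / (1 + k_d θ_c) = 0.410 / (1 + 0.0841 × 19.2) = 0.410 / 2.615 = 0.1568.
Q·(S₀ − S) = 4.90 × (862 − 20.6) × 10⁻³ = 4.123 kg/d removed.
P_X = Y_obs·Q·(S₀ − S) = 0.1568 × 4.123 = 0.6465 kg VSS/d.
Carbonaceous O₂ demand = substrate oxidised − cell-mass equivalent = 4.123 − 1.42 × 0.6465 = 3.205 kg O₂/d.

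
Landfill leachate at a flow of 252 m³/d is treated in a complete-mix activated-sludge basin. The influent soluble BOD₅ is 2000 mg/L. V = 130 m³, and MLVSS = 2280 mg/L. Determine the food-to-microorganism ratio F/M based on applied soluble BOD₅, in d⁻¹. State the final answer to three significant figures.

F/M ≈ 1.70 d⁻¹

F/M = applied load / biomass = Q·S₀/(V·X) = 252 × 2000 / (130.0 × 2280) = 1.700 d⁻¹.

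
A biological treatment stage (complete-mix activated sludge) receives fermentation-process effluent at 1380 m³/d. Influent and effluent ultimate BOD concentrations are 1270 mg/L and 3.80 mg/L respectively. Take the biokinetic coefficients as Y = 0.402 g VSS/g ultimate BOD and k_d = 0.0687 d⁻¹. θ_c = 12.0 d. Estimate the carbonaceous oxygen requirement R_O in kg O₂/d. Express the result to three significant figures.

Y_obs = Y / (1 + k_d θ_c) = 0.402 / (1 + 0.0687 × 12.0) = 0.402 / 1.824 = 0.2203.
Q·(S₀ − S) = 1380 × (1270 − 3.80) × 10⁻³ = 1747 kg/d removed.
Net sludge production P_X = 0.2203 × 1747 = 385.0 kg VSS/d.
R_O = Q·(S₀ − S) − 1.42·P_X = 1747 − 1.42 × 385.0 = 1201 kg O₂/d.

R_O ≈ 1200 kg O₂/d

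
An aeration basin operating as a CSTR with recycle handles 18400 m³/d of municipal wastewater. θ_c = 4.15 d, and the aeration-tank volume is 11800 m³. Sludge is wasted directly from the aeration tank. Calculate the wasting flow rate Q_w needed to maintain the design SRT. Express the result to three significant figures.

With mixed-liquor wasting, θ_c = V/Q_w, so Q_w = V/θ_c = 11800/4.15 = 2843 m³/d.

Q_w ≈ 2840 m³/d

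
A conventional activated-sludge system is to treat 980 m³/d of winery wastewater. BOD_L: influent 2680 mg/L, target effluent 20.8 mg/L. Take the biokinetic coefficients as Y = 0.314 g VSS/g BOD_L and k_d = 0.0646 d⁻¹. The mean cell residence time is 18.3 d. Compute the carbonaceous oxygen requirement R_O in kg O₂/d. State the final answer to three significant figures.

The observed yield is Y_obs = Y/(1 + k_d·θ_c) = 0.314 / (1 + 0.0646 × 18.3) = 0.314 / 2.182 = 0.1439 g VSS per g BOD_L removed.
ΔS = 2680 − 20.8 = 2659 mg/L, so the substrate removal rate is 980 × 2659/1000 = 2606 kg BOD_L/d.
P_X = Y_obs·Q·(S₀ − S) = 0.1439 × 2606 = 375.0 kg VSS/d.
R_O = Q·(S₀ − S) − 1.42·P_X = 2606 − 1.42 × 375.0 = 2074 kg O₂/d.

R_O ≈ 2070 kg O₂/d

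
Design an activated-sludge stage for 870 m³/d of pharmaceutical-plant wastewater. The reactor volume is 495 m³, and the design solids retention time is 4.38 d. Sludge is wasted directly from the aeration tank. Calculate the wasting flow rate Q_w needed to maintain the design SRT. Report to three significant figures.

With mixed-liquor wasting, θ_c = V/Q_w, so Q_w = V/θ_c = 495.0/4.38 = 113.0 m³/d.

Q_w ≈ 113 m³/d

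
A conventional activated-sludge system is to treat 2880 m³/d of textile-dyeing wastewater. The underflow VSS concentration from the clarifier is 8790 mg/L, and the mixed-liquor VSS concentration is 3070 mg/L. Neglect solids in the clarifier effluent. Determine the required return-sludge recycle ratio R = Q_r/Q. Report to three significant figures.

R = Q_r/Q = X/(X_r − X) = 3070 / (8790 − 3070) = 0.5367.

R ≈ 0.537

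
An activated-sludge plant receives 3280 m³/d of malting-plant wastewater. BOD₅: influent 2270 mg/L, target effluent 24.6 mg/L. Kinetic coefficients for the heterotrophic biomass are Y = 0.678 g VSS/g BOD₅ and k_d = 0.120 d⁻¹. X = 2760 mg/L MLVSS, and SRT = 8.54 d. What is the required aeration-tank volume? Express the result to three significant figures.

V ≈ 7630 m³

Steady-state biomass mass balance: V·X·(1 + k_d·θ_c) = Y·Q·(S₀ − S)·θ_c, so V = 0.678 × 3280 × (2270 − 24.6) × 8.54 / [2760 × (1 + 0.120 × 8.54)] = 4.26×10^7 / 5588 = 7631 m³.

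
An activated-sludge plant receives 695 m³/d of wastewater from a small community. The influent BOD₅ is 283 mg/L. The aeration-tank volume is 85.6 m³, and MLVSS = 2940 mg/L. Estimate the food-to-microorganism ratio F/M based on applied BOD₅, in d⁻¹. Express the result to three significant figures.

Food-to-microorganism ratio F/M = Q S₀ / (V X) = 695 × 283 / (85.60 × 2940) = 0.7815 d⁻¹.

F/M ≈ 0.782 d⁻¹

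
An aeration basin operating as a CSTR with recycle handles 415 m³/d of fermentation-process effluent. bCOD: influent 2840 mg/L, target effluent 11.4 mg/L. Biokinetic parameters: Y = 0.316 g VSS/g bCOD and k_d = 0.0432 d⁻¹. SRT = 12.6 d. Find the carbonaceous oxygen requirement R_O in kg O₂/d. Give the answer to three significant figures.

R_O ≈ 833 kg O₂/d

Correct the yield for decay: Y_obs = Y/(1 + k_d θ_c) = 0.316 / (1 + 0.0432 × 12.6) = 0.316 / 1.544 = 0.2046.
Mass of bCOD removed per day: Q(S₀ − S) = 415 × 2829 g/m³ = 1174 kg/d.
Net sludge production P_X = 0.2046 × 1174 = 240.2 kg VSS/d.
R_O = Q·ΔS − 1.42 P_X = 1174 − 341.1 = 832.8 kg O₂/d.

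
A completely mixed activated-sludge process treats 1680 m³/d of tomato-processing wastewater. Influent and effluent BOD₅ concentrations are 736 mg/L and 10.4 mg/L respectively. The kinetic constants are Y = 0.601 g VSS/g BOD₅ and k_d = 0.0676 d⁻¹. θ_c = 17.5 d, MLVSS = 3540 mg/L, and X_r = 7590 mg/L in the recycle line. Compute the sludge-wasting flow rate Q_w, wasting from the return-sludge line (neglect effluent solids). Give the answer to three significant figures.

Q_w ≈ 44.2 m³/d

From the SRT design equation V = Y Q (S₀−S) θ_c / [X (1 + k_d θ_c)] = 0.601 × 1680 × (736 − 10.4) × 17.5 / [3540 × (1 + 0.0676 × 17.5)] = 1.28×10^7 / 7728 = 1659 m³.
Q_w = (V·X)/(θ_c X_r) = 1659 × 3540 / (17.5 × 7590) = 44.22 m³/d.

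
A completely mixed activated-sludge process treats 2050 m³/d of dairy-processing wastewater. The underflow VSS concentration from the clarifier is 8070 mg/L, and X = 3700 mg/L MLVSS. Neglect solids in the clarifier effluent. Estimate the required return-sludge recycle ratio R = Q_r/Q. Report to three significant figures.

R ≈ 0.847

R = Q_r/Q = X/(X_r − X) = 3700 / (8070 − 3700) = 0.8467.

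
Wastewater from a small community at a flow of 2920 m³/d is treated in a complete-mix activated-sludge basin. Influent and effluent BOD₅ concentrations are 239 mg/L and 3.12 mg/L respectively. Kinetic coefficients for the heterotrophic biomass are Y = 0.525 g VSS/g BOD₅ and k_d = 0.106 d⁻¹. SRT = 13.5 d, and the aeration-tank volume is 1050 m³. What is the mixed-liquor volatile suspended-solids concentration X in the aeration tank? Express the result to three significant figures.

From V·X·(1 + k_d·θ_c) = Y·Q·(S₀ − S)·θ_c: X = 0.525 × 2920 × (239 − 3.12) × 13.5 / [1050 × (1 + 0.106 × 13.5)] = 1912 mg/L.

X ≈ 1910 mg/L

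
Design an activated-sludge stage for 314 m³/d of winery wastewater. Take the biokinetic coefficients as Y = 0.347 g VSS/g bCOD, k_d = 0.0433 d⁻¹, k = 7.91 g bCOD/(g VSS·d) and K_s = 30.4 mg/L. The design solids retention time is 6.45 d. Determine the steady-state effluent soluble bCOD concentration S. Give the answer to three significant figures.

S ≈ 2.37 mg/L

From the Monod/SRT balance for a CMAS, S = K_s·(1+k_d θ_c)/[θ_c·(Y k − k_d) − 1] = 30.4 × (1 + 0.0433 × 6.45) / [6.45 × (0.347 × 7.91 − 0.0433) − 1] = 38.89 / 16.42 = 2.368 mg/L.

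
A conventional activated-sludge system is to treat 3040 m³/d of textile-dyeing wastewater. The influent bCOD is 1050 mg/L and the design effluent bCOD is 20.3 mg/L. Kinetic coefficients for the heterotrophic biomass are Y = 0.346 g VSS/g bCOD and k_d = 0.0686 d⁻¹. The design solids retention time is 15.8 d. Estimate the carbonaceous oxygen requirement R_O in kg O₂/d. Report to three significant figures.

R_O ≈ 2390 kg O₂/d

Correct the yield for decay: Y_obs = Y/(1 + k_d θ_c) = 0.346 / (1 + 0.0686 × 15.8) = 0.346 / 2.084 = 0.1660.
Mass of bCOD removed per day: Q(S₀ − S) = 3040 × 1030 g/m³ = 3130 kg/d.
P_X = Y_obs·Q·(S₀ − S) = 0.1660 × 3130 = 519.7 kg VSS/d.
Carbonaceous O₂ demand = substrate oxidised − cell-mass equivalent = 3130 − 1.42 × 519.7 = 2392 kg O₂/d.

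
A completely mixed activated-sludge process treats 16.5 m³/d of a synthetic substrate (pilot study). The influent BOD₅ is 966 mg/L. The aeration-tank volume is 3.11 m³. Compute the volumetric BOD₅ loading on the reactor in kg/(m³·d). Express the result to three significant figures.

Applied BOD₅ load per unit volume = Q·S₀/V = (16.5 × 966/1000)/3.110 = 5.125 kg BOD₅·m⁻³·d⁻¹.

L_v ≈ 5.13 kg BOD₅/(m³·d)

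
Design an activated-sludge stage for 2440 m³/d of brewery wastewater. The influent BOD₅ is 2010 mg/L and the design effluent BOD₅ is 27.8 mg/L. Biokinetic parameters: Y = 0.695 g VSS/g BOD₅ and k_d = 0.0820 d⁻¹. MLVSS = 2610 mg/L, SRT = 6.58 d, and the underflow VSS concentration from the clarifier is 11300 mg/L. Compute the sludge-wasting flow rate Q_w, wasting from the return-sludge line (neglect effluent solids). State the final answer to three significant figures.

Q_w ≈ 193 m³/d

Rearranging the biomass balance for a CMAS with decay, V = Y·Q·ΔS·θ_c / [X·(1+k_d θ_c)] = 0.695 × 2440 × (2010 − 27.8) × 6.58 / [2610 × (1 + 0.0820 × 6.58)] = 2.21×10^7 / 4018 = 5504 m³.
Wasting from the return line (neglecting effluent solids): Q_w = V·X / (θ_c·X_r) = 5504 × 2610 / (6.58 × 11300) = 193.2 m³/d.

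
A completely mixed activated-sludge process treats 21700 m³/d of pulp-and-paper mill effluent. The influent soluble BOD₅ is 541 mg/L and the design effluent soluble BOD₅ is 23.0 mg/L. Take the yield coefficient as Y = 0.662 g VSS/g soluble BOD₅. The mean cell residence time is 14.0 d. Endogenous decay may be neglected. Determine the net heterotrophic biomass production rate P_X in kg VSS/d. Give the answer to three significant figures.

With endogenous decay neglected, the observed yield equals the true yield: Y_obs = Y = 0.662 g VSS/g soluble BOD₅.
Q·(S₀ − S) = 21700 × (541 − 23.0) × 10⁻³ = 11241 kg/d removed.
So the net sludge growth is P_X = 0.6620 × 11241 = 7441 kg VSS/d.

P_X ≈ 7440 kg VSS/d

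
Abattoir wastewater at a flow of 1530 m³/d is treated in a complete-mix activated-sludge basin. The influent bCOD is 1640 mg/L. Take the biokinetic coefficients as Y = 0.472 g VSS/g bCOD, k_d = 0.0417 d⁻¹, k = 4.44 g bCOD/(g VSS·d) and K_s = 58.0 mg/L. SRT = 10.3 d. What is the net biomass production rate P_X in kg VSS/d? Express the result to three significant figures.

P_X ≈ 826 kg VSS/d

From the Monod/SRT balance for a CMAS, S = K_s·(1+k_d θ_c)/[θ_c·(Y k − k_d) − 1] = 58.0 × (1 + 0.0417 × 10.3) / [10.3 × (0.472 × 4.44 − 0.0417) − 1] = 82.91 / 20.16 = 4.113 mg/L.
Observed yield with endogenous decay: Y_obs = Y / (1 + k_d·θ_c) = 0.472 / (1 + 0.0417 × 10.3) = 0.472 / 1.430 = 0.3302 g VSS/g bCOD.
Substrate removed = Q·(S₀ − S) = 1530 m³/d × (1640 − 4.11) g/m³ = 2.5×10^6 g/d = 2503 kg/d.
Biomass produced: P_X = Y_obs·Q·ΔS = 0.3302 × 2503 ≈ 826.4 kg VSS/d.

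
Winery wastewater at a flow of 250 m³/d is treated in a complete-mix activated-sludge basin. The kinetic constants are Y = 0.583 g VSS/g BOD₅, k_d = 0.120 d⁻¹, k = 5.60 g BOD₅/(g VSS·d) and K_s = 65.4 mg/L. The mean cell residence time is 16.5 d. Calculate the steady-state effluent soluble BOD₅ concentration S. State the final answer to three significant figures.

For a completely mixed reactor with recycle the Lawrence–McCarty relation gives S = K_s·(1 + k_d·θ_c) / [θ_c·(Y·k − k_d) − 1] = 65.4 × (1 + 0.120 × 16.5) / [16.5 × (0.583 × 5.60 − 0.120) − 1] = 194.9 / 50.89 = 3.830 mg/L.

S ≈ 3.83 mg/L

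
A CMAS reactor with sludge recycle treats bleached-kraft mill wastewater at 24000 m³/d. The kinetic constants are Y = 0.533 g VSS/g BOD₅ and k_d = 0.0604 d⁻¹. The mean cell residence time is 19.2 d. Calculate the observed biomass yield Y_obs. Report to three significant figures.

Y_obs ≈ 0.247 g VSS/g BOD₅

Y_obs = Y / (1 + k_d θ_c) = 0.533 / (1 + 0.0604 × 19.2) = 0.533 / 2.160 = 0.2468.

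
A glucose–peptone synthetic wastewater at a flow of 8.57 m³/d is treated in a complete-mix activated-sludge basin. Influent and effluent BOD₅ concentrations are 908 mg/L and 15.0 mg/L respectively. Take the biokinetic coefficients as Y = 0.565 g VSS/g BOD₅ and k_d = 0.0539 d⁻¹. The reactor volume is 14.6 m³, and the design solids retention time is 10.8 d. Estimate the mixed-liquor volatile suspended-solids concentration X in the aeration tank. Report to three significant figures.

X ≈ 2020 mg/L

From V·X·(1 + k_d·θ_c) = Y·Q·(S₀ − S)·θ_c: X = 0.565 × 8.57 × (908 − 15.0) × 10.8 / [14.6 × (1 + 0.0539 × 10.8)] = 2022 mg/L.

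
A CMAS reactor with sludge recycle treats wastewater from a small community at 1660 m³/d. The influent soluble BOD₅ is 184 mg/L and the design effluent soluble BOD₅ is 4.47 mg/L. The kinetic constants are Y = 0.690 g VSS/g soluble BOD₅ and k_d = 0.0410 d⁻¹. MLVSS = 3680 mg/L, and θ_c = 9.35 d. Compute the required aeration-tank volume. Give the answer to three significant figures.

Rearranging the biomass balance for a CMAS with decay, V = Y·Q·ΔS·θ_c / [X·(1+k_d θ_c)] = 0.690 × 1660 × (184 − 4.47) × 9.35 / [3680 × (1 + 0.0410 × 9.35)] = 1.92×10^6 / 5091 = 377.7 m³.

V ≈ 378 m³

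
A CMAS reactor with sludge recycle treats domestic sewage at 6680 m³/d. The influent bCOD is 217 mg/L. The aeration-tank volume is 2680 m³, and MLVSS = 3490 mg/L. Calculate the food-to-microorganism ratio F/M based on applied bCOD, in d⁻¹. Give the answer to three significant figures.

F/M ≈ 0.155 d⁻¹

Food-to-microorganism ratio F/M = Q S₀ / (V X) = 6680 × 217 / (2680 × 3490) = 0.1550 d⁻¹.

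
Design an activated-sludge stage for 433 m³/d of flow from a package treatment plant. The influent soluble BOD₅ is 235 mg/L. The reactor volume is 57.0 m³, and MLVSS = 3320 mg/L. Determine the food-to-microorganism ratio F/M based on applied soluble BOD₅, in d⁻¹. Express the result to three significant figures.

F/M ≈ 0.538 d⁻¹

F/M = applied load / biomass = Q·S₀/(V·X) = 433 × 235 / (57.00 × 3320) = 0.5377 d⁻¹.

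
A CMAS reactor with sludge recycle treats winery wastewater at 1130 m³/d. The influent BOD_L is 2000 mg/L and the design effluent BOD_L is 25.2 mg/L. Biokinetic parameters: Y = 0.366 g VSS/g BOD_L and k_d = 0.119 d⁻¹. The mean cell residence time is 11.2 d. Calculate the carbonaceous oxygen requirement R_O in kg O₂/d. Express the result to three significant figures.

Observed yield with endogenous decay: Y_obs = Y / (1 + k_d·θ_c) = 0.366 / (1 + 0.119 × 11.2) = 0.366 / 2.333 = 0.1569 g VSS/g BOD_L.
ΔS = 2000 − 25.2 = 1975 mg/L, so the substrate removal rate is 1130 × 1975/1000 = 2232 kg BOD_L/d.
Net sludge production P_X = 0.1569 × 2232 = 350.1 kg VSS/d.
R_O = Q·ΔS − 1.42 P_X = 2232 − 497.2 = 1734 kg O₂/d.

R_O ≈ 1730 kg O₂/d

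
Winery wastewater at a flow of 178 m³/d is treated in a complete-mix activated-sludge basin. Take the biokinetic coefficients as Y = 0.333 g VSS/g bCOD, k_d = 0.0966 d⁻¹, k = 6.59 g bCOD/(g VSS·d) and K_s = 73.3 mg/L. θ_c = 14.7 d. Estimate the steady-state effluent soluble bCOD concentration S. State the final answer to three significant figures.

S ≈ 5.94 mg/L

From the Monod/SRT balance for a CMAS, S = K_s·(1+k_d θ_c)/[θ_c·(Y k − k_d) − 1] = 73.3 × (1 + 0.0966 × 14.7) / [14.7 × (0.333 × 6.59 − 0.0966) − 1] = 177.4 / 29.84 = 5.945 mg/L.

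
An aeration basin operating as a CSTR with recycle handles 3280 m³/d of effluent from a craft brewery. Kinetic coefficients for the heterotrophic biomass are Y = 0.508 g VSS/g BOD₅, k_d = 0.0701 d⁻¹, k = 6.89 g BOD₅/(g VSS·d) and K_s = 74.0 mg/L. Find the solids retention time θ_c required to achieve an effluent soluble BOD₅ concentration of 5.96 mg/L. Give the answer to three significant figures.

At the target effluent, Y k S/(K_s+S) = 0.508×6.89×5.96/79.96 = 0.2609 d⁻¹.
Then 1/θ_c = μ − k_d = 0.2609 − 0.0701 = 0.1908 d⁻¹, giving θ_c = 5.241 d.

θ_c ≈ 5.24 d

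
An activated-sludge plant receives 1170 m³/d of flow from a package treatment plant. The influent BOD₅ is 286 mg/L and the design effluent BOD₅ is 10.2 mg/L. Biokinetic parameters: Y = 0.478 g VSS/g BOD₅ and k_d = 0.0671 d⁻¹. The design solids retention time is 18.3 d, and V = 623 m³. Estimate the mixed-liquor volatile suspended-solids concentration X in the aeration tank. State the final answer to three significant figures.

X ≈ 2030 mg/L

X = Y·Q·ΔS·θ_c / [V·(1 + k_d θ_c)] = 0.478 × 1170 × (286 − 10.2) × 18.3 / [623 × (1 + 0.0671 × 18.3)] = 2034 mg/L.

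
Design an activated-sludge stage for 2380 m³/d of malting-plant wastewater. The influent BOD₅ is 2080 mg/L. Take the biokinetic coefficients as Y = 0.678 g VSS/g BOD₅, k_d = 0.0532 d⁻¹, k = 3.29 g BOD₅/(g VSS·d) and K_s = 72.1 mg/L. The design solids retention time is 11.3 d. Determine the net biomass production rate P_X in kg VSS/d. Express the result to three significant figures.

P_X ≈ 2090 kg VSS/d

For a completely mixed reactor with recycle the Lawrence–McCarty relation gives S = K_s·(1 + k_d·θ_c) / [θ_c·(Y·k − k_d) − 1] = 72.1 × (1 + 0.0532 × 11.3) / [11.3 × (0.678 × 3.29 − 0.0532) − 1] = 115.4 / 23.60 = 4.891 mg/L.
The observed yield is Y_obs = Y/(1 + k_d·θ_c) = 0.678 / (1 + 0.0532 × 11.3) = 0.678 / 1.601 = 0.4234 g VSS per g BOD₅ removed.
Mass of BOD₅ removed per day: Q(S₀ − S) = 2380 × 2075 g/m³ = 4939 kg/d.
P_X = Y_obs · Q(S₀ − S) = 0.4234 × 4939 = 2091 kg VSS/d.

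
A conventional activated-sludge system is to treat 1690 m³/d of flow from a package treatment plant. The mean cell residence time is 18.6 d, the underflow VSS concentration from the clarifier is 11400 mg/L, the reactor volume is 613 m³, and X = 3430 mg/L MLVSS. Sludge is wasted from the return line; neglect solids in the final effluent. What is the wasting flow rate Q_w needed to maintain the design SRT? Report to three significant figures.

Wasting from the return line (neglecting effluent solids): Q_w = V·X / (θ_c·X_r) = 613.0 × 3430 / (18.6 × 11400) = 9.916 m³/d.

Q_w ≈ 9.92 m³/d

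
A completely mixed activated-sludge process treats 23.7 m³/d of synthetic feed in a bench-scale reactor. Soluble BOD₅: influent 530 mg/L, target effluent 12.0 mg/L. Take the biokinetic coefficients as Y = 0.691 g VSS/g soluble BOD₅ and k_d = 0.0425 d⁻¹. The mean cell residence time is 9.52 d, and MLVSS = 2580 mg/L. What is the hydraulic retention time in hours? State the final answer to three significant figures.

Steady-state biomass mass balance: V·X·(1 + k_d·θ_c) = Y·Q·(S₀ − S)·θ_c, so V = 0.691 × 23.7 × (530 − 12.0) × 9.52 / [2580 × (1 + 0.0425 × 9.52)] = 8.08×10^4 / 3624 = 22.29 m³.
τ = V/Q = 22.29/23.7 = 0.9403 d, or 22.57 h.

τ ≈ 22.6 h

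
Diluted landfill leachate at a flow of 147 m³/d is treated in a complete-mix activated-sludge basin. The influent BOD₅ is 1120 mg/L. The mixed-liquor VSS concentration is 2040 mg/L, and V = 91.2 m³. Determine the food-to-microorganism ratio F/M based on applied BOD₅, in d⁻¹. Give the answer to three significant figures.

F/M ≈ 0.885 d⁻¹

F/M = Q·S₀ / (V·X) = 147 × 1120 / (91.20 × 2040) = 0.8849 g BOD₅·(g VSS·d)⁻¹.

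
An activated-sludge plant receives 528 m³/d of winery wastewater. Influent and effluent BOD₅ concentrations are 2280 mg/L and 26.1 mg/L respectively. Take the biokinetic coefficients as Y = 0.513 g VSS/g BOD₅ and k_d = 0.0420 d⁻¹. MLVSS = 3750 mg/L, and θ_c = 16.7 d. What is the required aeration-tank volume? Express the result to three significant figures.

V ≈ 1600 m³

Steady-state biomass mass balance: V·X·(1 + k_d·θ_c) = Y·Q·(S₀ − S)·θ_c, so V = 0.513 × 528 × (2280 − 26.1) × 16.7 / [3750 × (1 + 0.0420 × 16.7)] = 1.02×10^7 / 6380 = 1598 m³.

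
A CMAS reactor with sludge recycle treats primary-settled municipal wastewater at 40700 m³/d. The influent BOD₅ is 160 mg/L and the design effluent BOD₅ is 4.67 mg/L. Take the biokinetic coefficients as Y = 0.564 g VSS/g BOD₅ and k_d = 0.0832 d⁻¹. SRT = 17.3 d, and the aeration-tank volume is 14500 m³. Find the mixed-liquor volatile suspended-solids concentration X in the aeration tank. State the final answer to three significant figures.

X ≈ 1740 mg/L

Solving the biomass balance for X: X = Y Q (S₀−S) θ_c / [V (1+k_d θ_c)] = 0.564 × 40700 × (160 − 4.67) × 17.3 / [14500 × (1 + 0.0832 × 17.3)] = 1744 mg/L.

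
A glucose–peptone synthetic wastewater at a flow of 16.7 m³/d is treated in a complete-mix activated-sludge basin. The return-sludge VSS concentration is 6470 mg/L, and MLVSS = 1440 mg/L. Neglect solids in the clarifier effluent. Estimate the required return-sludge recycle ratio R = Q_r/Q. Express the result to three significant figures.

R = Q_r/Q = X/(X_r − X) = 1440 / (6470 − 1440) = 0.2863.

R ≈ 0.286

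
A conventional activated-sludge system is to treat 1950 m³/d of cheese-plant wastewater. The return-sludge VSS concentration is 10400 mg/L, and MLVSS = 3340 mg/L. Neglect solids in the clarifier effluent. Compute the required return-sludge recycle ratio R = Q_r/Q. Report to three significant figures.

R = Q_r/Q = X/(X_r − X) = 3340 / (10400 − 3340) = 0.4731.

R ≈ 0.473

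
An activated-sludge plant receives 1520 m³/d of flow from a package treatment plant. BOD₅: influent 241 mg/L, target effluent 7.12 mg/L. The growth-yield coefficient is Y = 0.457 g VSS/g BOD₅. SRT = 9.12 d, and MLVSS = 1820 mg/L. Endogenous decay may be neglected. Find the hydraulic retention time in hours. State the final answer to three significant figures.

With k_d = 0 the design equation reduces to V = Y Q (S₀−S) θ_c / X = 0.457 × 1520 × (241 − 7.12) × 9.12 / 1820 = 814.1 m³.
τ = V/Q = 814.1/1520 = 0.5356 d, or 12.85 h.

τ ≈ 12.9 h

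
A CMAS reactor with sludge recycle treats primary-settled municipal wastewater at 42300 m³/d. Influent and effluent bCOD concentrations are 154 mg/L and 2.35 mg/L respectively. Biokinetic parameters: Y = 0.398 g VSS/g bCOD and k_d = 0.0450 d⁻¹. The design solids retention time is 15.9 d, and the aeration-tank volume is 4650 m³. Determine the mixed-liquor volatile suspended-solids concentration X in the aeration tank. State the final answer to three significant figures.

X ≈ 5090 mg/L

X = Y·Q·ΔS·θ_c / [V·(1 + k_d θ_c)] = 0.398 × 42300 × (154 − 2.35) × 15.9 / [4650 × (1 + 0.0450 × 15.9)] = 5089 mg/L.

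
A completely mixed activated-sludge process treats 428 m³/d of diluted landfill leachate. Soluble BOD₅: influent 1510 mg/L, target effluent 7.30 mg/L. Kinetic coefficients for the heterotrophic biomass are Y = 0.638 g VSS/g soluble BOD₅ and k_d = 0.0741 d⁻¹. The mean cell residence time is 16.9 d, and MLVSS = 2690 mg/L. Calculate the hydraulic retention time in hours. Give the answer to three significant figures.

Rearranging the biomass balance for a CMAS with decay, V = Y·Q·ΔS·θ_c / [X·(1+k_d θ_c)] = 0.638 × 428 × (1510 − 7.30) × 16.9 / [2690 × (1 + 0.0741 × 16.9)] = 6.93×10^6 / 6059 = 1145 m³.
HRT = V/Q = 1145 m³ / 428 m³·d⁻¹ = 2.674 d × 24 = 64.18 h.

τ ≈ 64.2 h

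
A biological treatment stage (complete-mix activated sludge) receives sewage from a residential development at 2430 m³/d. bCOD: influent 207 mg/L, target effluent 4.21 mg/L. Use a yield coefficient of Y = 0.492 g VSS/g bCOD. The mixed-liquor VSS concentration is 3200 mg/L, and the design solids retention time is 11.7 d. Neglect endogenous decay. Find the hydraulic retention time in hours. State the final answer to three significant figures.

With k_d = 0 the design equation reduces to V = Y Q (S₀−S) θ_c / X = 0.492 × 2430 × (207 − 4.21) × 11.7 / 3200 = 886.4 m³.
HRT = V/Q = 886.4 m³ / 2430 m³·d⁻¹ = 0.3648 d × 24 = 8.755 h.

τ ≈ 8.76 h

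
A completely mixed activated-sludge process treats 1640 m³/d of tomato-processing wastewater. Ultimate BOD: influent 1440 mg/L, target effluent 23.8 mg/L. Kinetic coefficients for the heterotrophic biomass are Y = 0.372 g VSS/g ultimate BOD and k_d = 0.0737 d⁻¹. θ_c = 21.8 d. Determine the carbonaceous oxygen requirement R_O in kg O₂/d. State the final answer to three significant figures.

Correct the yield for decay: Y_obs = Y/(1 + k_d θ_c) = 0.372 / (1 + 0.0737 × 21.8) = 0.372 / 2.607 = 0.1427.
Substrate removed = Q·(S₀ − S) = 1640 m³/d × (1440 − 23.8) g/m³ = 2.32×10^6 g/d = 2323 kg/d.
Biomass synthesised: P_X = Y_obs × 2323 = 331.5 kg VSS/d.
Carbonaceous O₂ demand = substrate oxidised − cell-mass equivalent = 2323 − 1.42 × 331.5 = 1852 kg O₂/d.

R_O ≈ 1850 kg O₂/d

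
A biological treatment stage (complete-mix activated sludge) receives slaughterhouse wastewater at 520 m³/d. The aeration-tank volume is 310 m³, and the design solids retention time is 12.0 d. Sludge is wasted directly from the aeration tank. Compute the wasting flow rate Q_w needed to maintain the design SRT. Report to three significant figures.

Q_w ≈ 25.8 m³/d

For wasting at MLVSS concentration, Q_w = V/θ_c = 310.0/12.0 = 25.83 m³/d.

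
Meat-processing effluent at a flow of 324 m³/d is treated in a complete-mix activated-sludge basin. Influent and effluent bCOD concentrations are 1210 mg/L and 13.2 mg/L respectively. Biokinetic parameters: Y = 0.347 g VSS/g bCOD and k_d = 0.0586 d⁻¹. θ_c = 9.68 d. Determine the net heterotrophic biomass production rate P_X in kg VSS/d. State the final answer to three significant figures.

P_X ≈ 85.9 kg VSS/d

Correct the yield for decay: Y_obs = Y/(1 + k_d θ_c) = 0.347 / (1 + 0.0586 × 9.68) = 0.347 / 1.567 = 0.2214.
Q·(S₀ − S) = 324 × (1210 − 13.2) × 10⁻³ = 387.8 kg/d removed.
So the net sludge growth is P_X = 0.2214 × 387.8 = 85.85 kg VSS/d.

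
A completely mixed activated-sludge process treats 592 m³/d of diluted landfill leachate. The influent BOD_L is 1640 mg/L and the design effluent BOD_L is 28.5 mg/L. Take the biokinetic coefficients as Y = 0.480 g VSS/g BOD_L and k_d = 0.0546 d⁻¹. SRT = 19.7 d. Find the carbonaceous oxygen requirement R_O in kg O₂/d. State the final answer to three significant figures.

The observed yield is Y_obs = Y/(1 + k_d·θ_c) = 0.480 / (1 + 0.0546 × 19.7) = 0.480 / 2.076 = 0.2313 g VSS per g BOD_L removed.
Q·(S₀ − S) = 592 × (1640 − 28.5) × 10⁻³ = 954.0 kg/d removed.
Biomass synthesised: P_X = Y_obs × 954.0 = 220.6 kg VSS/d.
R_O = Q·(S₀ − S) − 1.42·P_X = 954.0 − 1.42 × 220.6 = 640.7 kg O₂/d.

R_O ≈ 641 kg O₂/d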